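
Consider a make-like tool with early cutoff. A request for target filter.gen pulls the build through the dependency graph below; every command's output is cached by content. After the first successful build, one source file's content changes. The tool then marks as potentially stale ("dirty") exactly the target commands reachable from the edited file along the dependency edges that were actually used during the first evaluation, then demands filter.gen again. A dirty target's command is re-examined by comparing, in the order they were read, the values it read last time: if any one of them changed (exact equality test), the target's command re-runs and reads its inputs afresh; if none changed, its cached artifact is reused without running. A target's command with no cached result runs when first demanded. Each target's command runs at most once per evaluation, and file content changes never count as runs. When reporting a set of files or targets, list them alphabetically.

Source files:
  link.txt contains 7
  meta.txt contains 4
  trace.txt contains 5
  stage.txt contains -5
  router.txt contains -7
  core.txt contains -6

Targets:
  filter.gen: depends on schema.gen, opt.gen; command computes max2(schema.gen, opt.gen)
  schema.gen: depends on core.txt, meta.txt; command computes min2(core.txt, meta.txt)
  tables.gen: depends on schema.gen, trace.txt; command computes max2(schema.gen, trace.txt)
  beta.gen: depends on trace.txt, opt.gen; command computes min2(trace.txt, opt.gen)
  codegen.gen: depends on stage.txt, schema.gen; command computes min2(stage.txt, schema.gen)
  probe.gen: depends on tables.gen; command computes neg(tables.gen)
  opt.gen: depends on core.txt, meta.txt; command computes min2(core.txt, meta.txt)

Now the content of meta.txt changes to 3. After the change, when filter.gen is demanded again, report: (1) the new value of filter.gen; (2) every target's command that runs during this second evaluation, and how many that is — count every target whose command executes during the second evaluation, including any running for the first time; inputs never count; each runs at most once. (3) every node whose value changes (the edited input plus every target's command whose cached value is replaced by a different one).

First demand of the output computes:
  opt.gen = min2(-6, 4) = -6
  schema.gen = min2(-6, 4) = -6
  filter.gen = max2(-6, -6) = -6

After the edit, cleaning proceeds:
  opt.gen: a read changed (meta.txt 4->3) — executes, giving -6 — identical to its old value.
  schema.gen: a read changed (meta.txt 4->3) — executes, giving -6 — identical to its old value.
  filter.gen: dirty, but its reads are unchanged (schema.gen unchanged, opt.gen unchanged); cached -6 stands.

Note where the cutoff bites: filter.gen is checked, finds nothing changed, and keeps its cache.

Demanding filter.gen again yields -6.
2 target commands run: opt.gen, schema.gen.
The nodes whose values change: meta.txt.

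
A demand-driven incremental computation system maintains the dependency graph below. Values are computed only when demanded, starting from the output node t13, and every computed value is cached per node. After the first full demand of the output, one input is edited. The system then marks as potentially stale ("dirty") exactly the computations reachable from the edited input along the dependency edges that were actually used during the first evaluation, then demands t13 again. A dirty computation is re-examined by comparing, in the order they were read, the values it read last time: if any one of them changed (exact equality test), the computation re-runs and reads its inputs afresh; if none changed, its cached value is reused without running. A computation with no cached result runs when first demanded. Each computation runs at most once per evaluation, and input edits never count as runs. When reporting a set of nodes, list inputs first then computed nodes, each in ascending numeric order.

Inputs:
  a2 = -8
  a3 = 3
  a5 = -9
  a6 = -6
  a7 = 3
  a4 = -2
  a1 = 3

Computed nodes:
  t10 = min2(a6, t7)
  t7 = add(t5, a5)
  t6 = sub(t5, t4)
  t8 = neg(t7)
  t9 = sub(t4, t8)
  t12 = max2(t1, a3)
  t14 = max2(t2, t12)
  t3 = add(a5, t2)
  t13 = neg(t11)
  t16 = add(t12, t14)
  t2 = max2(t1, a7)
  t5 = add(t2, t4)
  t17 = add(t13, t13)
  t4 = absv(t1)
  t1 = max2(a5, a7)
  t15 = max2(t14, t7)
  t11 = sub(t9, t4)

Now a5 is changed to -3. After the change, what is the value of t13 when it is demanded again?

New value of t13: -3.
Key observation: the cutoff stops propagation at t2 — its inputs' values are unchanged, so it reuses its cache.

First evaluation (everything demanded from the output):
  t1 = max2(-9, 3) = 3
  t2 = max2(3, 3) = 3
  t4 = absv(3) = 3
  t5 = add(3, 3) = 6
  t7 = add(6, -9) = -3
  t8 = neg(-3) = 3
  t9 = sub(3, 3) = 0
  t11 = sub(0, 3) = -3
  t13 = neg(-3) = 3

Propagation after the edit:
  t1: runs — a5 -9->-3; result 3 (same value as before).
  t2: checked — values it read are unchanged (t1 unchanged, a7 unchanged); reused cached 3 without running.
  t4: checked — values it read are unchanged (t1 unchanged); reused cached 3 without running.
  t5: checked — values it read are unchanged (t2 unchanged, t4 unchanged); reused cached 6 without running.
  t7: runs — a5 -9->-3; result 3.
  t8: runs — t7 -3->3; result -3.
  t9: runs — t8 3->-3; result 6.
  t11: runs — t9 0->6; result 3.
  t13: runs — t11 -3->3; result -3.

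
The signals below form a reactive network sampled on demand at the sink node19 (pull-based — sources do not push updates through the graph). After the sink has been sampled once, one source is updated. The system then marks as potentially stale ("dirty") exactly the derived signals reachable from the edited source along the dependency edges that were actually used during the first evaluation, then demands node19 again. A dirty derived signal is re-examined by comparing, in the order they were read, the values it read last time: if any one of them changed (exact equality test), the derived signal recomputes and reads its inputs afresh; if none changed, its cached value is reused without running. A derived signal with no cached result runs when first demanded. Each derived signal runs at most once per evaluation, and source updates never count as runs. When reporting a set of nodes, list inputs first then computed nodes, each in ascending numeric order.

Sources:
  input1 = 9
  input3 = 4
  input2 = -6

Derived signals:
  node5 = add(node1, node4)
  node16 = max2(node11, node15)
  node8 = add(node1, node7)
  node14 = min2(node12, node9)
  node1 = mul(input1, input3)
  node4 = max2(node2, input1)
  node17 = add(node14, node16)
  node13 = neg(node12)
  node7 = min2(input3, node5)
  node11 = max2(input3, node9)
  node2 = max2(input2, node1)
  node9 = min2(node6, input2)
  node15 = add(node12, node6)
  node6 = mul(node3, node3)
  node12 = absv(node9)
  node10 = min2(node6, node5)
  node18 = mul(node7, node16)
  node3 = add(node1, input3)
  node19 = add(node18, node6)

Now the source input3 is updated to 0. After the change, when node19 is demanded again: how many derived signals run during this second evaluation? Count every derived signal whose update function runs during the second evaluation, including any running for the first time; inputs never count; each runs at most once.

Initial pass — values computed on the first demand:
  node1 = mul(9, 4) = 36
  node2 = max2(-6, 36) = 36
  node3 = add(36, 4) = 40
  node4 = max2(36, 9) = 36
  node5 = add(36, 36) = 72
  node6 = mul(40, 40) = 1600
  node7 = min2(4, 72) = 4
  node9 = min2(1600, -6) = -6
  node11 = max2(4, -6) = 4
  node12 = absv(-6) = 6
  node15 = add(6, 1600) = 1606
  node16 = max2(4, 1606) = 1606
  node18 = mul(4, 1606) = 6424
  node19 = add(6424, 1600) = 8024

Second demand — change propagation:
  node1: re-runs because input3 4->0; new result 0.
  node2: re-runs because node1 36->0; new result 0.
  node3: re-runs because node1 36->0; input3 4->0; new result 0.
  node4: re-runs because node2 36->0; new result 9.
  node5: re-runs because node1 36->0; node4 36->9; new result 9.
  node6: re-runs because node3 40->0; node3 40->0; new result 0.
  node7: re-runs because input3 4->0; node5 72->9; new result 0.
  node9: re-runs because node6 1600->0; new result -6 (unchanged).
  node11: re-runs because input3 4->0; new result 0.
  node12: re-examined; everything it read last time is the same (node9 unchanged) — cache 6 kept, no run.
  node15: re-runs because node6 1600->0; new result 6.
  node16: re-runs because node11 4->0; node15 1606->6; new result 6.
  node18: re-runs because node7 4->0; node16 1606->6; new result 0.
  node19: re-runs because node18 6424->0; node6 1600->0; new result 0.

The important point: at node12 every value read last time is unchanged, so the dirty flag clears without a run.

Run set: node1, node2, node3, node4, node5, node6, node7, node9, node11, node15, node16, node18, node19 (13 run).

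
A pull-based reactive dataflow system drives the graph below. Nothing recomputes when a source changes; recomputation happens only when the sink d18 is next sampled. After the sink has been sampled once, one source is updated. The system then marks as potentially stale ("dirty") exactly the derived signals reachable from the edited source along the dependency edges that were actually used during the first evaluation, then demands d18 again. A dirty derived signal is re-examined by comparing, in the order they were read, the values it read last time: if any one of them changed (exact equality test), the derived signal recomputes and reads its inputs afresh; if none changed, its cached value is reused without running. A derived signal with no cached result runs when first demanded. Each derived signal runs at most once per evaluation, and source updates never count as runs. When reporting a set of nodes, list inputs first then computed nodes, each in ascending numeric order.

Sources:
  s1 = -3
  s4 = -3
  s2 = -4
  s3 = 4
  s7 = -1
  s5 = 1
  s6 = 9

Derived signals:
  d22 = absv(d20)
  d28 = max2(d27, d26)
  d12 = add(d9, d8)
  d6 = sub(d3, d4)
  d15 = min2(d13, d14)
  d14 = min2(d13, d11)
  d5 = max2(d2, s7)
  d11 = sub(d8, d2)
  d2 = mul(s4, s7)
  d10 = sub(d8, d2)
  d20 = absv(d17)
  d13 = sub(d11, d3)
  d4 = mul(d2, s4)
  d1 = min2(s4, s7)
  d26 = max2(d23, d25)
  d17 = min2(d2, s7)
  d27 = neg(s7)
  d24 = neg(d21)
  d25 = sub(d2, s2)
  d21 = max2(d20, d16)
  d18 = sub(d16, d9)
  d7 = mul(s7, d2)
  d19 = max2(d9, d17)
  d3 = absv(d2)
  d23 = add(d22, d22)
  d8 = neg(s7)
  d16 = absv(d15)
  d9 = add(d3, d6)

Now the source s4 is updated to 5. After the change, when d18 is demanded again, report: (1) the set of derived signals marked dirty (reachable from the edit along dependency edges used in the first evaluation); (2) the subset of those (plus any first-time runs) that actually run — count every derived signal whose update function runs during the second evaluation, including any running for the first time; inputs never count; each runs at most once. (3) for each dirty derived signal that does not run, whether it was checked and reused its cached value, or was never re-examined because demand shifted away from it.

First evaluation (everything demanded from the output):
  d2 = mul(-3, -1) = 3
  d3 = absv(3) = 3
  d4 = mul(3, -3) = -9
  d6 = sub(3, -9) = 12
  d8 = neg(-1) = 1
  d9 = add(3, 12) = 15
  d11 = sub(1, 3) = -2
  d13 = sub(-2, 3) = -5
  d14 = min2(-5, -2) = -5
  d15 = min2(-5, -5) = -5
  d16 = absv(-5) = 5
  d18 = sub(5, 15) = -10

Propagation after the edit:
  d2: runs — s4 -3->5; result -5.
  d3: runs — d2 3->-5; result 5.
  d4: runs — d2 3->-5; s4 -3->5; result -25.
  d6: runs — d3 3->5; d4 -9->-25; result 30.
  d9: runs — d3 3->5; d6 12->30; result 35.
  d11: runs — d2 3->-5; result 6.
  d13: runs — d11 -2->6; d3 3->5; result 1.
  d14: runs — d13 -5->1; d11 -2->6; result 1.
  d15: runs — d13 -5->1; d14 -5->1; result 1.
  d16: runs — d15 -5->1; result 1.
  d18: runs — d16 5->1; d9 15->35; result -34.

Marked dirty: d2, d3, d4, d6, d9, d11, d13, d14, d15, d16, d18.
Derived signals that run: d2, d3, d4, d6, d9, d11, d13, d14, d15, d16, d18 — 11 in total.
Every dirty derived signal ran.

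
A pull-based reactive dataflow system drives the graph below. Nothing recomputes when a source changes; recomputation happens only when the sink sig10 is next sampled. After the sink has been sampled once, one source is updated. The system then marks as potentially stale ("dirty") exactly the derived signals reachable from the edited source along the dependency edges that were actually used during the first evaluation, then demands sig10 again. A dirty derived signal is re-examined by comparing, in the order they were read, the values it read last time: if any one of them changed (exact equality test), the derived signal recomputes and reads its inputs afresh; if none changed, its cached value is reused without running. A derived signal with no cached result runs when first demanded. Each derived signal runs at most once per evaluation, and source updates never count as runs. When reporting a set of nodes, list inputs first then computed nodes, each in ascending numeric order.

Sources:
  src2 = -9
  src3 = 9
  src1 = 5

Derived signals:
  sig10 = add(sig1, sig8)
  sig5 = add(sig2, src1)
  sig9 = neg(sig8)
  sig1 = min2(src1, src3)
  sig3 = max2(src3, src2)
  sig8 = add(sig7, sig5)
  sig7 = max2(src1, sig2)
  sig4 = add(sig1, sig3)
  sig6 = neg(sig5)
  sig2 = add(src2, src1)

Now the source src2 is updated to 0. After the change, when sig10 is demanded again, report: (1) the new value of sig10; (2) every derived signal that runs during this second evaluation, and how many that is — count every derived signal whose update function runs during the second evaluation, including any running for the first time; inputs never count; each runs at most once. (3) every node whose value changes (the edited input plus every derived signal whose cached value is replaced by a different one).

First evaluation (everything demanded from the output):
  sig1 = min2(5, 9) = 5
  sig2 = add(-9, 5) = -4
  sig5 = add(-4, 5) = 1
  sig7 = max2(5, -4) = 5
  sig8 = add(5, 1) = 6
  sig10 = add(5, 6) = 11

Propagation after the edit:
  sig2: runs — src2 -9->0; result 5.
  sig5: runs — sig2 -4->5; result 10.
  sig7: runs — sig2 -4->5; result 5 (same value as before).
  sig8: runs — sig5 1->10; result 15.
  sig10: runs — sig8 6->15; result 20.

New value of sig10: 20.
Derived signals that run: sig2, sig5, sig7, sig8, sig10 — 5 in total.
Values that change: src2, sig2, sig5, sig8, sig10.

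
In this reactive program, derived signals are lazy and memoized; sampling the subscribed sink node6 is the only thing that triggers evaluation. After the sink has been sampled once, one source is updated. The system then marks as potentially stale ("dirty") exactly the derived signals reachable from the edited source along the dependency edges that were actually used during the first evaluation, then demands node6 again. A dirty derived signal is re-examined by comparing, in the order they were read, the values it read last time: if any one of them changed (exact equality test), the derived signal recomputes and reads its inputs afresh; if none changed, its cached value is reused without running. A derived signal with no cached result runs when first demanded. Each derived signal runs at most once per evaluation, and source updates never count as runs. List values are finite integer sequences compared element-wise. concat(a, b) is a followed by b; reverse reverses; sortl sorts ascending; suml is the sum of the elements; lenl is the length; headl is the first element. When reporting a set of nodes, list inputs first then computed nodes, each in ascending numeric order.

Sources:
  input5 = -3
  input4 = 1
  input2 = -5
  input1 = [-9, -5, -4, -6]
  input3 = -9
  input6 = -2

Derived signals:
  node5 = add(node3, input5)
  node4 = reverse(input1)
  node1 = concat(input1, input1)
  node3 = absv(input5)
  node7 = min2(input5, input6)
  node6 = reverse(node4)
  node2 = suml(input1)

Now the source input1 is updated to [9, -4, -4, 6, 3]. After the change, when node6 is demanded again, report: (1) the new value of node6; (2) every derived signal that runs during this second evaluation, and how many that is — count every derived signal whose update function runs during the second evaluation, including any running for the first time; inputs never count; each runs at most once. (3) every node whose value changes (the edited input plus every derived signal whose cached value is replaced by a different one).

First demand of the output computes:
  node4 = reverse([-9, -5, -4, -6]) = [-6, -4, -5, -9]
  node6 = reverse([-6, -4, -5, -9]) = [-9, -5, -4, -6]

After the edit, cleaning proceeds:
  node4: a read changed (input1 [-9, -5, -4, -6]->[9, -4, -4, 6, 3]) — executes, giving [3, 6, -4, -4, 9].
  node6: a read changed (node4 [-6, -4, -5, -9]->[3, 6, -4, -4, 9]) — executes, giving [9, -4, -4, 6, 3].

Demanding node6 again yields [9, -4, -4, 6, 3].
2 derived signals run: node4, node6.
The nodes whose values change: input1, node4, node6.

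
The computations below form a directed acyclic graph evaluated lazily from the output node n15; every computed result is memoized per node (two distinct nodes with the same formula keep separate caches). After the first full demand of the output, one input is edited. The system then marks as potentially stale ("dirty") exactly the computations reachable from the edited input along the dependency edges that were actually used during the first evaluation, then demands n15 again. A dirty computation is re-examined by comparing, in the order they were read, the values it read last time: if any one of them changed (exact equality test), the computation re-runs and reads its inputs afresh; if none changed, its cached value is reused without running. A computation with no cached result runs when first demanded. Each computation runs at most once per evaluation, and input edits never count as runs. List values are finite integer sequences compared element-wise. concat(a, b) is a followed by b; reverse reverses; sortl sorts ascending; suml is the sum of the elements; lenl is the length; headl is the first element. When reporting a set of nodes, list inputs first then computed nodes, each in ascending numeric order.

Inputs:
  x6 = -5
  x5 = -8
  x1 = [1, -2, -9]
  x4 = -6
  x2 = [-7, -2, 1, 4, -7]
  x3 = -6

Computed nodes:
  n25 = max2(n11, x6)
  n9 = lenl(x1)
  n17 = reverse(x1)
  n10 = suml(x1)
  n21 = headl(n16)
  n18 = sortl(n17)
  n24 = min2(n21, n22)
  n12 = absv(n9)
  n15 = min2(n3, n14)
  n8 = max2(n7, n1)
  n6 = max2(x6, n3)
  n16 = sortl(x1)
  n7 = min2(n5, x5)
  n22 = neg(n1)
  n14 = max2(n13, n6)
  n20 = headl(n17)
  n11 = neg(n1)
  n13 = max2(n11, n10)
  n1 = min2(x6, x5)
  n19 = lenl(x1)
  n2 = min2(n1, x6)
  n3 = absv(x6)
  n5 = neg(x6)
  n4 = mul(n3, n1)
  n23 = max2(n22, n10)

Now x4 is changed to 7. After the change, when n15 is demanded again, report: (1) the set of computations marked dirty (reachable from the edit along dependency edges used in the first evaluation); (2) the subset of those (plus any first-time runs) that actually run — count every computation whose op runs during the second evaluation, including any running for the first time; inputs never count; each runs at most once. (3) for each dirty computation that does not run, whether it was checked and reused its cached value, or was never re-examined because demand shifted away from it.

First demand of the output computes:
  n1 = min2(-5, -8) = -8
  n3 = absv(-5) = 5
  n6 = max2(-5, 5) = 5
  n10 = suml([1, -2, -9]) = -10
  n11 = neg(-8) = 8
  n13 = max2(8, -10) = 8
  n14 = max2(8, 5) = 8
  n15 = min2(5, 8) = 5

After the edit, cleaning proceeds:
  no node depends on x4 at all; the second demand re-runs nothing.

Note the shortcut — nothing in the graph depends on x4 at all, so no recomputation happens.

The edit dirties: none.
0 computations run: none.
No dirty computation escaped a run.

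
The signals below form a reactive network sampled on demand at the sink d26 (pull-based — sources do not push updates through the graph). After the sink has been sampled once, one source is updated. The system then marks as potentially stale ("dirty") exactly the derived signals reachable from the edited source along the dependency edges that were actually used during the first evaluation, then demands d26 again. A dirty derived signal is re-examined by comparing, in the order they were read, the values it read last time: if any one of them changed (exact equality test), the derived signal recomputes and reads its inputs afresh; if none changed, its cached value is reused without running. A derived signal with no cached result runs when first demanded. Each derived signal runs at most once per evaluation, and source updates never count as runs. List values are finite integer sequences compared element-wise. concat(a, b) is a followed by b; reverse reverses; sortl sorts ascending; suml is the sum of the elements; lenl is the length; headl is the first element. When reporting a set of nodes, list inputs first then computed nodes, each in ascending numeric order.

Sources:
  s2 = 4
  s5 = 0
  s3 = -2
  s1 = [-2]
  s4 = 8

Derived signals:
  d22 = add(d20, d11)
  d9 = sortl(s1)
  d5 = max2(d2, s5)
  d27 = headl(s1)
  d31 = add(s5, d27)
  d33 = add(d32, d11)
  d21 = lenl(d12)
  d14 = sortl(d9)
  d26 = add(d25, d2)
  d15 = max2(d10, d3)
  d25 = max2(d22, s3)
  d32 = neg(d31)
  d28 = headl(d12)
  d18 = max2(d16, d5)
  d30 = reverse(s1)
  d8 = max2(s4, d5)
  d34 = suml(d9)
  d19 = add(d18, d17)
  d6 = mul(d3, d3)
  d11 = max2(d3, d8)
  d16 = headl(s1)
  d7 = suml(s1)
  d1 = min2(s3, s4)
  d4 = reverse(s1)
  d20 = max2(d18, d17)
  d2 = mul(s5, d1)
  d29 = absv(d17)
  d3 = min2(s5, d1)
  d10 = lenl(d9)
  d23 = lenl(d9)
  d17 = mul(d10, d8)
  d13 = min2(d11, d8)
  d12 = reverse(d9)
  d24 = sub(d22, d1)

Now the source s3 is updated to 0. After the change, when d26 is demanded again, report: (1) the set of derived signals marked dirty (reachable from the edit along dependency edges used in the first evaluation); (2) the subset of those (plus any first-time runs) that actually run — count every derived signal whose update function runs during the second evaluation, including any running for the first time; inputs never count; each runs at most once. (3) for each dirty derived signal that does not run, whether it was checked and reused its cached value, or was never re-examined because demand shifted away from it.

Dirty set: d1, d2, d3, d5, d8, d11, d17, d18, d20, d22, d25, d26.
Run set: d1, d2, d3, d11, d25 (5 run).
Re-examined without running (cache reused): d5, d8, d17, d18, d20, d22, d26.
The important point: at d5 every value read last time is unchanged, so the dirty flag clears without a run.

Initial pass — values computed on the first demand:
  d1 = min2(-2, 8) = -2
  d2 = mul(0, -2) = 0
  d3 = min2(0, -2) = -2
  d5 = max2(0, 0) = 0
  d8 = max2(8, 0) = 8
  d9 = sortl([-2]) = [-2]
  d10 = lenl([-2]) = 1
  d11 = max2(-2, 8) = 8
  d16 = headl([-2]) = -2
  d17 = mul(1, 8) = 8
  d18 = max2(-2, 0) = 0
  d20 = max2(0, 8) = 8
  d22 = add(8, 8) = 16
  d25 = max2(16, -2) = 16
  d26 = add(16, 0) = 16

Second demand — change propagation:
  d1: re-runs because s3 -2->0; new result 0.
  d2: re-runs because d1 -2->0; new result 0 (unchanged).
  d3: re-runs because d1 -2->0; new result 0.
  d5: re-examined; everything it read last time is the same (d2 unchanged, s5 unchanged) — cache 0 kept, no run.
  d8: re-examined; everything it read last time is the same (s4 unchanged, d5 unchanged) — cache 8 kept, no run.
  d11: re-runs because d3 -2->0; new result 8 (unchanged).
  d17: re-examined; everything it read last time is the same (d10 unchanged, d8 unchanged) — cache 8 kept, no run.
  d18: re-examined; everything it read last time is the same (d16 unchanged, d5 unchanged) — cache 0 kept, no run.
  d20: re-examined; everything it read last time is the same (d18 unchanged, d17 unchanged) — cache 8 kept, no run.
  d22: re-examined; everything it read last time is the same (d20 unchanged, d11 unchanged) — cache 16 kept, no run.
  d25: re-runs because s3 -2->0; new result 16 (unchanged).
  d26: re-examined; everything it read last time is the same (d25 unchanged, d2 unchanged) — cache 16 kept, no run.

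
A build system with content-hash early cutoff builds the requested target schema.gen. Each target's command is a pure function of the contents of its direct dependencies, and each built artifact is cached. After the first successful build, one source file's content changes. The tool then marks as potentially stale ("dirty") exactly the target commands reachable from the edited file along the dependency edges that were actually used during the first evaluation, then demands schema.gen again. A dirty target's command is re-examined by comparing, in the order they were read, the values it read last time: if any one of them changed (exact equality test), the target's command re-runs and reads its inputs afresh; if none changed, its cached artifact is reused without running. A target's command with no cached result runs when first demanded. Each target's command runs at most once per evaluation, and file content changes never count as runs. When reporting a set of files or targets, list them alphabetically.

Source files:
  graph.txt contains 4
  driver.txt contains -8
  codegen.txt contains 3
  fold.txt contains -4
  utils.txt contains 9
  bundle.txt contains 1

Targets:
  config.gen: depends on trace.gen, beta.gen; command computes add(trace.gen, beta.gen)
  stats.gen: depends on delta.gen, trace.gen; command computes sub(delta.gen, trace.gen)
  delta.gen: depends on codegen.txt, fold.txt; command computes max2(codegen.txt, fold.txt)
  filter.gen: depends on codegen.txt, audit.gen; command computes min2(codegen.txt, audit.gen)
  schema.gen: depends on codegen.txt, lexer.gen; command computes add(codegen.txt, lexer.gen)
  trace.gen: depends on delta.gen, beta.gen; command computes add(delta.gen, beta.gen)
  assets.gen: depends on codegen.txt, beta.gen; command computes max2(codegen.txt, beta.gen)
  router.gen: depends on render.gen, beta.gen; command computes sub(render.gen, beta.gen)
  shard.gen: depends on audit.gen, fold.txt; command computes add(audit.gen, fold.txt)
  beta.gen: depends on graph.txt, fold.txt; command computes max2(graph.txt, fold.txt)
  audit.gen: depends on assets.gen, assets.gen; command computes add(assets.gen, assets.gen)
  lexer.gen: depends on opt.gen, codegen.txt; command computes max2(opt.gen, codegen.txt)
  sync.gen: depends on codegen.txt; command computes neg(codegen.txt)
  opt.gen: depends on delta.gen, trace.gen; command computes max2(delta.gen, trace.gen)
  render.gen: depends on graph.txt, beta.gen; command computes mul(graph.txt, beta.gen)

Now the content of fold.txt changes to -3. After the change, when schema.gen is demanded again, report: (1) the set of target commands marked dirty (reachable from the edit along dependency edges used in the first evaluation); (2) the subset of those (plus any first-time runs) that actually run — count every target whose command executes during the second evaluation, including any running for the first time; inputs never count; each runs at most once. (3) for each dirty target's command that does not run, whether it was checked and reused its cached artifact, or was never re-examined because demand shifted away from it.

First evaluation (everything demanded from the output):
  beta.gen = max2(4, -4) = 4
  delta.gen = max2(3, -4) = 3
  trace.gen = add(3, 4) = 7
  opt.gen = max2(3, 7) = 7
  lexer.gen = max2(7, 3) = 7
  schema.gen = add(3, 7) = 10

Propagation after the edit:
  beta.gen: runs — fold.txt -4->-3; result 4 (same value as before).
  delta.gen: runs — fold.txt -4->-3; result 3 (same value as before).
  trace.gen: checked — values it read are unchanged (delta.gen unchanged, beta.gen unchanged); reused cached 7 without running.
  opt.gen: checked — values it read are unchanged (delta.gen unchanged, trace.gen unchanged); reused cached 7 without running.
  lexer.gen: checked — values it read are unchanged (opt.gen unchanged, codegen.txt unchanged); reused cached 7 without running.
  schema.gen: checked — values it read are unchanged (codegen.txt unchanged, lexer.gen unchanged); reused cached 10 without running.

Key observation: the cutoff stops propagation at trace.gen — its inputs' values are unchanged, so it reuses its cache.

Marked dirty: beta.gen, delta.gen, lexer.gen, opt.gen, schema.gen, trace.gen.
Target commands that run: beta.gen, delta.gen — 2 in total.
Checked but reused from cache: lexer.gen, opt.gen, schema.gen, trace.gen.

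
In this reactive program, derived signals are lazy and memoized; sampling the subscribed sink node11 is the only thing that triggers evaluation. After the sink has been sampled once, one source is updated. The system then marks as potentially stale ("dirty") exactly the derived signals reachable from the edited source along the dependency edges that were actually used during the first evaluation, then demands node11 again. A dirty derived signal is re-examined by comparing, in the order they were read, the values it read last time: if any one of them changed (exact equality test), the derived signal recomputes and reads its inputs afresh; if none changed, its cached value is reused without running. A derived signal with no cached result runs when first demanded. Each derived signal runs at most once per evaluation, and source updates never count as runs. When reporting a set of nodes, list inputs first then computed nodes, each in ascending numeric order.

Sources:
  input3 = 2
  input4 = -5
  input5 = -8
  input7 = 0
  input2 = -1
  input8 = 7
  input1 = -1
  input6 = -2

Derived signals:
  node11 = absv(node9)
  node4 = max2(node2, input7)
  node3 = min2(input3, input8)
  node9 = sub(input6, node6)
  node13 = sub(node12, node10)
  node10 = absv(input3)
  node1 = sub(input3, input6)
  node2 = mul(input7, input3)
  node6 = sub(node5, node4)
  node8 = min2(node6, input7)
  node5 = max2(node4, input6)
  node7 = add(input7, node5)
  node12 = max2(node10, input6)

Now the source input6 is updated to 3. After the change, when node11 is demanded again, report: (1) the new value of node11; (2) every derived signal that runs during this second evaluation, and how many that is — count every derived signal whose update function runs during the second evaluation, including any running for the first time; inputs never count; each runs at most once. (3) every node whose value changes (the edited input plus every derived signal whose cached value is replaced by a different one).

First demand of the output computes:
  node2 = mul(0, 2) = 0
  node4 = max2(0, 0) = 0
  node5 = max2(0, -2) = 0
  node6 = sub(0, 0) = 0
  node9 = sub(-2, 0) = -2
  node11 = absv(-2) = 2

After the edit, cleaning proceeds:
  node5: a read changed (input6 -2->3) — executes, giving 3.
  node6: a read changed (node5 0->3) — executes, giving 3.
  node9: a read changed (input6 -2->3; node6 0->3) — executes, giving 0.
  node11: a read changed (node9 -2->0) — executes, giving 0.

Demanding node11 again yields 0.
4 derived signals run: node5, node6, node9, node11.
The nodes whose values change: input6, node5, node6, node9, node11.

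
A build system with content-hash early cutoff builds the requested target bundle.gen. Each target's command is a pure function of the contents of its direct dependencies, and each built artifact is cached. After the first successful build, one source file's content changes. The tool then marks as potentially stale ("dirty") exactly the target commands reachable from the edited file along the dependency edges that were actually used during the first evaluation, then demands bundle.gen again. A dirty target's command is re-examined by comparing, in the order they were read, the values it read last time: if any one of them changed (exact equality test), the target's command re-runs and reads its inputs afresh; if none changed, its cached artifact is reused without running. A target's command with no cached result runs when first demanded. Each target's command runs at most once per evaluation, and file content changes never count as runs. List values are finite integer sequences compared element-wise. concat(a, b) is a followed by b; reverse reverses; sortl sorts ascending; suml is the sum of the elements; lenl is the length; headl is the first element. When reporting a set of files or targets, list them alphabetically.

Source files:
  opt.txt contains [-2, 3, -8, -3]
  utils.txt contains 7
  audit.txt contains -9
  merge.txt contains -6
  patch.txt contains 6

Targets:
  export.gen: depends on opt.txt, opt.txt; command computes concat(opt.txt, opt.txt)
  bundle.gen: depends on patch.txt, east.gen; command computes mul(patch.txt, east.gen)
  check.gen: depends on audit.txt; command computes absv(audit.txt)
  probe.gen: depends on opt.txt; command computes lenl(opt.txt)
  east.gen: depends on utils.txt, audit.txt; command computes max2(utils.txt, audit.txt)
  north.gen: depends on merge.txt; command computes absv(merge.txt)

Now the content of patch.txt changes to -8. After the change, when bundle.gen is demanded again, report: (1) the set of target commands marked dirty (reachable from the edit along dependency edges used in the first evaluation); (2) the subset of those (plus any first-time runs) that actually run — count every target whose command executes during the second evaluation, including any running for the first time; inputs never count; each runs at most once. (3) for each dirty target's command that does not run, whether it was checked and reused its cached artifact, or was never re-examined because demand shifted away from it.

Marked dirty: bundle.gen.
Target commands that run: bundle.gen — 1 in total.
Every dirty target's command ran.

First evaluation (everything demanded from the output):
  east.gen = max2(7, -9) = 7
  bundle.gen = mul(6, 7) = 42

Propagation after the edit:
  bundle.gen: runs — patch.txt 6->-8; result -56.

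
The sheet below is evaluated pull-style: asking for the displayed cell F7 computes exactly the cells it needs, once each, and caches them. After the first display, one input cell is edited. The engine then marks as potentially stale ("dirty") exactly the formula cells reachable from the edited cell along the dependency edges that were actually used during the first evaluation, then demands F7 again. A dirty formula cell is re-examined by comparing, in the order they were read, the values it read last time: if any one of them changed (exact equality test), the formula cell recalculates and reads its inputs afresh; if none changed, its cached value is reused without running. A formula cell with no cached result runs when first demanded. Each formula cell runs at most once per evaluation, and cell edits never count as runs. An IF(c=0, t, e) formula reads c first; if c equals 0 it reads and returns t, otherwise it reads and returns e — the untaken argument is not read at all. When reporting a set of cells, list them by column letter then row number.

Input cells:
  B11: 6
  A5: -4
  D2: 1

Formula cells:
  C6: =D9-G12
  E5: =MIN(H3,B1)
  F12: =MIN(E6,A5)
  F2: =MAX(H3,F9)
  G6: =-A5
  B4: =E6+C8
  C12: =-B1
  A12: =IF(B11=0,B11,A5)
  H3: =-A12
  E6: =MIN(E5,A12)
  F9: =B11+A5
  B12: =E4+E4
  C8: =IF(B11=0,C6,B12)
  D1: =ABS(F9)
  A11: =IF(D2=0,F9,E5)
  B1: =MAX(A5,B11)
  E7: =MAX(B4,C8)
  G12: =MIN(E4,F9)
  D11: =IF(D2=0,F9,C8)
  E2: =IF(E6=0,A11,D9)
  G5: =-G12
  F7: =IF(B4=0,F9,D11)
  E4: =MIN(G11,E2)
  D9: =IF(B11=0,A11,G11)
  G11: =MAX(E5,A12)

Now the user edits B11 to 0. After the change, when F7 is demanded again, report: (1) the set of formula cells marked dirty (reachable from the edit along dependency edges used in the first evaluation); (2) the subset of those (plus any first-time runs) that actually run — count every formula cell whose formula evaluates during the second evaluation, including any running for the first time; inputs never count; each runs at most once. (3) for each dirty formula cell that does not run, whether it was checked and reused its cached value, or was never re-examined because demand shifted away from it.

The edit dirties: A12, B1, B4, B12, C8, D9, D11, E2, E4, E5, E6, F7, G11, H3.
17 formula cells run: A11, A12, B1, B4, C6, C8, D9, D11, E2, E4, E5, E6, F7, F9, G11, G12, H3.
Unvisited dirty nodes (no longer demanded): B12.
Note the branch switch — demand abandons B12, which is never re-examined.

First demand of the output computes:
  A12 = IF(B11=0: B11=6 -> else branch A5) = -4
  B1 = MAX(-4, 6) = 6
  H3 = -(-4) = 4
  E5 = MIN(4, 6) = 4
  E6 = MIN(4, -4) = -4
  G11 = MAX(4, -4) = 4
  D9 = IF(B11=0: B11=6 -> else branch G11) = 4
  E2 = IF(E6=0: E6=-4 -> else branch D9) = 4
  E4 = MIN(4, 4) = 4
  B12 = 4 + 4 = 8
  C8 = IF(B11=0: B11=6 -> else branch B12) = 8
  B4 = -4 + 8 = 4
  D11 = IF(D2=0: D2=1 -> else branch C8) = 8
  F7 = IF(B4=0: B4=4 -> else branch D11) = 8

After the edit, cleaning proceeds:
  A12: a read changed (B11 6->0) — executes, giving 0.
  B1: a read changed (B11 6->0) — executes, giving 0.
  F9: had never run; runs now, result -4.
  H3: a read changed (A12 -4->0) — executes, giving 0.
  E5: a read changed (H3 4->0; B1 6->0) — executes, giving 0.
  A11: had never run; runs now, result 0.
  E6: a read changed (E5 4->0; A12 -4->0) — executes, giving 0.
  G11: a read changed (E5 4->0; A12 -4->0) — executes, giving 0.
  D9: a read changed (B11 6->0; G11 4->0) — executes, giving 0.
  E2: a read changed (E6 -4->0; D9 4->0) — executes, giving 0.
  E4: a read changed (G11 4->0; E2 4->0) — executes, giving 0.
  B12: stays stale; no demand reaches it after the flip.
  G12: had never run; runs now, result -4.
  C6: had never run; runs now, result 4.
  C8: a read changed (B11 6->0) — executes, giving 4.
  B4: a read changed (E6 -4->0; C8 8->4) — executes, giving 4 — identical to its old value.
  D11: a read changed (C8 8->4) — executes, giving 4.
  F7: a read changed (D11 8->4) — executes, giving 4.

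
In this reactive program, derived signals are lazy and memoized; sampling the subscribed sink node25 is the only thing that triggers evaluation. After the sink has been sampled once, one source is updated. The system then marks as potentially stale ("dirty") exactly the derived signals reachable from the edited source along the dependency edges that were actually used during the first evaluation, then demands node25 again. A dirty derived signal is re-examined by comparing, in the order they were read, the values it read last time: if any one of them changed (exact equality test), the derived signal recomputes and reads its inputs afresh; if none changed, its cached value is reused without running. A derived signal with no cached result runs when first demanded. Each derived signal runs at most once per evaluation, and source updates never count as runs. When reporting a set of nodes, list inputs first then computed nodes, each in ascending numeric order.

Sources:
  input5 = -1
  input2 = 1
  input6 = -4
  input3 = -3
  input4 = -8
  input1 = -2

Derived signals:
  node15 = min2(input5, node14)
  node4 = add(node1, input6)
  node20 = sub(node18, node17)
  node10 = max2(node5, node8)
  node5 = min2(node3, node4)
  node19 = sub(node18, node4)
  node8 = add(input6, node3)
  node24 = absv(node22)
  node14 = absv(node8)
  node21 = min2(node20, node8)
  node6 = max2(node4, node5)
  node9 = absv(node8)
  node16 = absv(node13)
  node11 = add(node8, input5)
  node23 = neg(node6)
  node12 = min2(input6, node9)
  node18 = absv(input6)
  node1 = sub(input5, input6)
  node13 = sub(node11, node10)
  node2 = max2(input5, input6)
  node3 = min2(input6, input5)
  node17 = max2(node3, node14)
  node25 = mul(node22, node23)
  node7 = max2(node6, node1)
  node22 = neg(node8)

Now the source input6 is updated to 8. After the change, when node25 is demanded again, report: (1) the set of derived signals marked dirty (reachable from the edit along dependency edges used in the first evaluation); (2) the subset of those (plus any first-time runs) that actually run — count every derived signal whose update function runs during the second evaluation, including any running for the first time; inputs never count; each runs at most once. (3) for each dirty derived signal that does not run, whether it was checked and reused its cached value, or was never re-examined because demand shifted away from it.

The edit dirties: node1, node3, node4, node5, node6, node8, node22, node23, node25.
8 derived signals run: node1, node3, node4, node5, node6, node8, node22, node25.
Cache hits after checking: node23.
Note where the cutoff bites: node23 is checked, finds nothing changed, and keeps its cache.

First demand of the output computes:
  node1 = sub(-1, -4) = 3
  node3 = min2(-4, -1) = -4
  node4 = add(3, -4) = -1
  node5 = min2(-4, -1) = -4
  node6 = max2(-1, -4) = -1
  node8 = add(-4, -4) = -8
  node22 = neg(-8) = 8
  node23 = neg(-1) = 1
  node25 = mul(8, 1) = 8

After the edit, cleaning proceeds:
  node1: a read changed (input6 -4->8) — executes, giving -9.
  node3: a read changed (input6 -4->8) — executes, giving -1.
  node4: a read changed (node1 3->-9; input6 -4->8) — executes, giving -1 — identical to its old value.
  node5: a read changed (node3 -4->-1) — executes, giving -1.
  node6: a read changed (node5 -4->-1) — executes, giving -1 — identical to its old value.
  node8: a read changed (input6 -4->8; node3 -4->-1) — executes, giving 7.
  node22: a read changed (node8 -8->7) — executes, giving -7.
  node23: dirty, but its reads are unchanged (node6 unchanged); cached 1 stands.
  node25: a read changed (node22 8->-7) — executes, giving -7.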